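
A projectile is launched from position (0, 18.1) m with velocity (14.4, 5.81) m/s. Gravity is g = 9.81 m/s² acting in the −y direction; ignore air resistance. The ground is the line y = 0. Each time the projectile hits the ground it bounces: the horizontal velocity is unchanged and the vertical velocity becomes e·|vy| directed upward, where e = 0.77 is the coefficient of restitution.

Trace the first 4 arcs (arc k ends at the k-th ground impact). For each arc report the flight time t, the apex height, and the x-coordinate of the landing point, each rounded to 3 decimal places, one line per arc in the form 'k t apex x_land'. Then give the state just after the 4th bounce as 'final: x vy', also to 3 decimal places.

Arc 1: start y=18.100, vy=5.810 → t=2.602, apex=19.820, x_land=37.475, impact vy=-19.720
  bounce: vy ← 0.77·19.720 = 15.184
Arc 2: start y=0.000, vy=15.184 → t=3.096, apex=11.752, x_land=82.053, impact vy=-15.184
  bounce: vy ← 0.77·15.184 = 11.692
Arc 3: start y=0.000, vy=11.692 → t=2.384, apex=6.968, x_land=116.378, impact vy=-11.692
  bounce: vy ← 0.77·11.692 = 9.003
Arc 4: start y=0.000, vy=9.003 → t=1.835, apex=4.131, x_land=142.809, impact vy=-9.003
  bounce: vy ← 0.77·9.003 = 6.932

1 2.602 19.820 37.475
2 3.096 11.752 82.053
3 2.384 6.968 116.378
4 1.835 4.131 142.809
final: 142.809 6.932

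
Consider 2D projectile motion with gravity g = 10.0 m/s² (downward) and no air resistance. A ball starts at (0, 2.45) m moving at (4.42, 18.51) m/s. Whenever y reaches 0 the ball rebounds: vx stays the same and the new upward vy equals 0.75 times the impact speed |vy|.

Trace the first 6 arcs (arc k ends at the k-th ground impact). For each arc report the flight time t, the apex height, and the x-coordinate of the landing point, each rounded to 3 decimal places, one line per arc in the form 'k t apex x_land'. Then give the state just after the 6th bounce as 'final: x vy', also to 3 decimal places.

Arc 1: start y=2.450, vy=18.510 → t=3.830, apex=19.581, x_land=16.928, impact vy=-19.789
  bounce: vy ← 0.75·19.789 = 14.842
Arc 2: start y=0.000, vy=14.842 → t=2.968, apex=11.014, x_land=30.049, impact vy=-14.842
  bounce: vy ← 0.75·14.842 = 11.132
Arc 3: start y=0.000, vy=11.132 → t=2.226, apex=6.196, x_land=39.889, impact vy=-11.132
  bounce: vy ← 0.75·11.132 = 8.349
Arc 4: start y=0.000, vy=8.349 → t=1.670, apex=3.485, x_land=47.269, impact vy=-8.349
  bounce: vy ← 0.75·8.349 = 6.261
Arc 5: start y=0.000, vy=6.261 → t=1.252, apex=1.960, x_land=52.804, impact vy=-6.261
  bounce: vy ← 0.75·6.261 = 4.696
Arc 6: start y=0.000, vy=4.696 → t=0.939, apex=1.103, x_land=56.956, impact vy=-4.696
  bounce: vy ← 0.75·4.696 = 3.522

1 3.830 19.581 16.928
2 2.968 11.014 30.049
3 2.226 6.196 39.889
4 1.670 3.485 47.269
5 1.252 1.960 52.804
6 0.939 1.103 56.956
final: 56.956 3.522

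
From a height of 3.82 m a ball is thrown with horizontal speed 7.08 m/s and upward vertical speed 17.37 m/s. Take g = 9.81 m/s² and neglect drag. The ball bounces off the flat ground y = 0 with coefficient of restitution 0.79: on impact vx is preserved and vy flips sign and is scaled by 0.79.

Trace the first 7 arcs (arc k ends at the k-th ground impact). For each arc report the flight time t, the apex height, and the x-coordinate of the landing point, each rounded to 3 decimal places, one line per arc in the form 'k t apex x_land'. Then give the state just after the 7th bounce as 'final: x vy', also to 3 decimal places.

Arc 1: start y=3.820, vy=17.370 → t=3.749, apex=19.198, x_land=26.543, impact vy=-19.408
  bounce: vy ← 0.79·19.408 = 15.332
Arc 2: start y=0.000, vy=15.332 → t=3.126, apex=11.981, x_land=48.674, impact vy=-15.332
  bounce: vy ← 0.79·15.332 = 12.112
Arc 3: start y=0.000, vy=12.112 → t=2.469, apex=7.478, x_land=66.157, impact vy=-12.112
  bounce: vy ← 0.79·12.112 = 9.569
Arc 4: start y=0.000, vy=9.569 → t=1.951, apex=4.667, x_land=79.969, impact vy=-9.569
  bounce: vy ← 0.79·9.569 = 7.559
Arc 5: start y=0.000, vy=7.559 → t=1.541, apex=2.913, x_land=90.881, impact vy=-7.559
  bounce: vy ← 0.79·7.559 = 5.972
Arc 6: start y=0.000, vy=5.972 → t=1.218, apex=1.818, x_land=99.501, impact vy=-5.972
  bounce: vy ← 0.79·5.972 = 4.718
Arc 7: start y=0.000, vy=4.718 → t=0.962, apex=1.134, x_land=106.310, impact vy=-4.718
  bounce: vy ← 0.79·4.718 = 3.727

1 3.749 19.198 26.543
2 3.126 11.981 48.674
3 2.469 7.478 66.157
4 1.951 4.667 79.969
5 1.541 2.913 90.881
6 1.218 1.818 99.501
7 0.962 1.134 106.310
final: 106.310 3.727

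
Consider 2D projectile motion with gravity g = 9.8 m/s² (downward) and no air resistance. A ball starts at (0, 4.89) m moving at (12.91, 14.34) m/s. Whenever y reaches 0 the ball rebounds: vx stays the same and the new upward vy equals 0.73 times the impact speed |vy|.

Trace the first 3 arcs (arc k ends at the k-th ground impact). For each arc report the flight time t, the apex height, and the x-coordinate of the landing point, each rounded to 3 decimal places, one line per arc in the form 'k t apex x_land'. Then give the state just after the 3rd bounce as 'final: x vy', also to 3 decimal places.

1 3.235 15.382 41.764
2 2.587 8.197 75.159
3 1.888 4.368 99.537
final: 99.537 6.755

Arc 1: start y=4.890, vy=14.340 → t=3.235, apex=15.382, x_land=41.764, impact vy=-17.363
  bounce: vy ← 0.73·17.363 = 12.675
Arc 2: start y=0.000, vy=12.675 → t=2.587, apex=8.197, x_land=75.159, impact vy=-12.675
  bounce: vy ← 0.73·12.675 = 9.253
Arc 3: start y=0.000, vy=9.253 → t=1.888, apex=4.368, x_land=99.537, impact vy=-9.253
  bounce: vy ← 0.73·9.253 = 6.755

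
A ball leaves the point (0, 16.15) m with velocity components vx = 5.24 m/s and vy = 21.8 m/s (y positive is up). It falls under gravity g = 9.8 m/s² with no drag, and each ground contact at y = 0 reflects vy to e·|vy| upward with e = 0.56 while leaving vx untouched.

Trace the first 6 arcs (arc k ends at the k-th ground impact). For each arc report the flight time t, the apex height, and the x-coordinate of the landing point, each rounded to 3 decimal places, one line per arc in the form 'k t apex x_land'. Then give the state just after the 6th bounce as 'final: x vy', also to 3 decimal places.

Arc 1: start y=16.150, vy=21.800 → t=5.096, apex=40.397, x_land=26.702, impact vy=-28.139
  bounce: vy ← 0.56·28.139 = 15.758
Arc 2: start y=0.000, vy=15.758 → t=3.216, apex=12.668, x_land=43.553, impact vy=-15.758
  bounce: vy ← 0.56·15.758 = 8.824
Arc 3: start y=0.000, vy=8.824 → t=1.801, apex=3.973, x_land=52.989, impact vy=-8.824
  bounce: vy ← 0.56·8.824 = 4.942
Arc 4: start y=0.000, vy=4.942 → t=1.008, apex=1.246, x_land=58.274, impact vy=-4.942
  bounce: vy ← 0.56·4.942 = 2.767
Arc 5: start y=0.000, vy=2.767 → t=0.565, apex=0.391, x_land=61.233, impact vy=-2.767
  bounce: vy ← 0.56·2.767 = 1.550
Arc 6: start y=0.000, vy=1.550 → t=0.316, apex=0.123, x_land=62.890, impact vy=-1.550
  bounce: vy ← 0.56·1.550 = 0.868

1 5.096 40.397 26.702
2 3.216 12.668 43.553
3 1.801 3.973 52.989
4 1.008 1.246 58.274
5 0.565 0.391 61.233
6 0.316 0.123 62.890
final: 62.890 0.868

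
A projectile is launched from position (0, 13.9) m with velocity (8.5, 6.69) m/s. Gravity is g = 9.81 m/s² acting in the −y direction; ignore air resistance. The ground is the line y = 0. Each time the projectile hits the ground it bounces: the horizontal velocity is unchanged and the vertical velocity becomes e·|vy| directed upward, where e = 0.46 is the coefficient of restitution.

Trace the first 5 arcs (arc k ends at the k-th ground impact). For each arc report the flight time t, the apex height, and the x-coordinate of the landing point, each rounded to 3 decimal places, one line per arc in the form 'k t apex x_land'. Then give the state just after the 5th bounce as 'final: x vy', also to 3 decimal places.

1 2.498 16.181 21.235
2 1.671 3.424 35.438
3 0.769 0.725 41.972
4 0.354 0.153 44.977
5 0.163 0.032 46.360
final: 46.360 0.367

Arc 1: start y=13.900, vy=6.690 → t=2.498, apex=16.181, x_land=21.235, impact vy=-17.818
  bounce: vy ← 0.46·17.818 = 8.196
Arc 2: start y=0.000, vy=8.196 → t=1.671, apex=3.424, x_land=35.438, impact vy=-8.196
  bounce: vy ← 0.46·8.196 = 3.770
Arc 3: start y=0.000, vy=3.770 → t=0.769, apex=0.725, x_land=41.972, impact vy=-3.770
  bounce: vy ← 0.46·3.770 = 1.734
Arc 4: start y=0.000, vy=1.734 → t=0.354, apex=0.153, x_land=44.977, impact vy=-1.734
  bounce: vy ← 0.46·1.734 = 0.798
Arc 5: start y=0.000, vy=0.798 → t=0.163, apex=0.032, x_land=46.360, impact vy=-0.798
  bounce: vy ← 0.46·0.798 = 0.367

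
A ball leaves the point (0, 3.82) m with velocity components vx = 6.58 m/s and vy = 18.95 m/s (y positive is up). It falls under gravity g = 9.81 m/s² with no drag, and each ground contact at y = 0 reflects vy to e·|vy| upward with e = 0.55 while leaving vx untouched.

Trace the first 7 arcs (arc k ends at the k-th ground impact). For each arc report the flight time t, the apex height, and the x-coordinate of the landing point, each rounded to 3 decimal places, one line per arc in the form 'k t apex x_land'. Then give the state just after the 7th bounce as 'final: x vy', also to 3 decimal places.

1 4.055 22.123 26.685
2 2.336 6.692 42.056
3 1.285 2.024 50.511
4 0.707 0.612 55.161
5 0.389 0.185 57.718
6 0.214 0.056 59.125
7 0.118 0.017 59.898
final: 59.898 0.317

Arc 1: start y=3.820, vy=18.950 → t=4.055, apex=22.123, x_land=26.685, impact vy=-20.834
  bounce: vy ← 0.55·20.834 = 11.459
Arc 2: start y=0.000, vy=11.459 → t=2.336, apex=6.692, x_land=42.056, impact vy=-11.459
  bounce: vy ← 0.55·11.459 = 6.302
Arc 3: start y=0.000, vy=6.302 → t=1.285, apex=2.024, x_land=50.511, impact vy=-6.302
  bounce: vy ← 0.55·6.302 = 3.466
Arc 4: start y=0.000, vy=3.466 → t=0.707, apex=0.612, x_land=55.161, impact vy=-3.466
  bounce: vy ← 0.55·3.466 = 1.906
Arc 5: start y=0.000, vy=1.906 → t=0.389, apex=0.185, x_land=57.718, impact vy=-1.906
  bounce: vy ← 0.55·1.906 = 1.049
Arc 6: start y=0.000, vy=1.049 → t=0.214, apex=0.056, x_land=59.125, impact vy=-1.049
  bounce: vy ← 0.55·1.049 = 0.577
Arc 7: start y=0.000, vy=0.577 → t=0.118, apex=0.017, x_land=59.898, impact vy=-0.577
  bounce: vy ← 0.55·0.577 = 0.317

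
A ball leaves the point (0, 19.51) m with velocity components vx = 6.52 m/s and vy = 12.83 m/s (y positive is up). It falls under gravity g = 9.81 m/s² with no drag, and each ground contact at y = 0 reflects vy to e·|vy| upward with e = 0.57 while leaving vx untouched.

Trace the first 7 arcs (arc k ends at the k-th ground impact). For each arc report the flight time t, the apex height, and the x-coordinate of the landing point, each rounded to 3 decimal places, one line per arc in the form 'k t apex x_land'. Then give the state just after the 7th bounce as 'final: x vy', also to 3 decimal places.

Arc 1: start y=19.510, vy=12.830 → t=3.693, apex=27.900, x_land=24.077, impact vy=-23.396
  bounce: vy ← 0.57·23.396 = 13.336
Arc 2: start y=0.000, vy=13.336 → t=2.719, apex=9.065, x_land=41.804, impact vy=-13.336
  bounce: vy ← 0.57·13.336 = 7.602
Arc 3: start y=0.000, vy=7.602 → t=1.550, apex=2.945, x_land=51.908, impact vy=-7.602
  bounce: vy ← 0.57·7.602 = 4.333
Arc 4: start y=0.000, vy=4.333 → t=0.883, apex=0.957, x_land=57.668, impact vy=-4.333
  bounce: vy ← 0.57·4.333 = 2.470
Arc 5: start y=0.000, vy=2.470 → t=0.504, apex=0.311, x_land=60.951, impact vy=-2.470
  bounce: vy ← 0.57·2.470 = 1.408
Arc 6: start y=0.000, vy=1.408 → t=0.287, apex=0.101, x_land=62.822, impact vy=-1.408
  bounce: vy ← 0.57·1.408 = 0.802
Arc 7: start y=0.000, vy=0.802 → t=0.164, apex=0.033, x_land=63.889, impact vy=-0.802
  bounce: vy ← 0.57·0.802 = 0.457

1 3.693 27.900 24.077
2 2.719 9.065 41.804
3 1.550 2.945 51.908
4 0.883 0.957 57.668
5 0.504 0.311 60.951
6 0.287 0.101 62.822
7 0.164 0.033 63.889
final: 63.889 0.457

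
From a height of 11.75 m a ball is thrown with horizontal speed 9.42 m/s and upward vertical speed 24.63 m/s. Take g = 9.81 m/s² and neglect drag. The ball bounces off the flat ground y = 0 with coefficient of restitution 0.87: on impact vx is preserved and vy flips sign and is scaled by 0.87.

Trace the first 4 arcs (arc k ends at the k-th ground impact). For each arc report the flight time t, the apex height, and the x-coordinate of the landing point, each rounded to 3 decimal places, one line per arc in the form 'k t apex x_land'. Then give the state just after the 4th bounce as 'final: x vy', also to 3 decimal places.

1 5.460 42.669 51.434
2 5.132 32.296 99.778
3 4.465 24.445 141.837
4 3.884 18.503 178.428
final: 178.428 16.576

Arc 1: start y=11.750, vy=24.630 → t=5.460, apex=42.669, x_land=51.434, impact vy=-28.934
  bounce: vy ← 0.87·28.934 = 25.173
Arc 2: start y=0.000, vy=25.173 → t=5.132, apex=32.296, x_land=99.778, impact vy=-25.173
  bounce: vy ← 0.87·25.173 = 21.900
Arc 3: start y=0.000, vy=21.900 → t=4.465, apex=24.445, x_land=141.837, impact vy=-21.900
  bounce: vy ← 0.87·21.900 = 19.053
Arc 4: start y=0.000, vy=19.053 → t=3.884, apex=18.503, x_land=178.428, impact vy=-19.053
  bounce: vy ← 0.87·19.053 = 16.576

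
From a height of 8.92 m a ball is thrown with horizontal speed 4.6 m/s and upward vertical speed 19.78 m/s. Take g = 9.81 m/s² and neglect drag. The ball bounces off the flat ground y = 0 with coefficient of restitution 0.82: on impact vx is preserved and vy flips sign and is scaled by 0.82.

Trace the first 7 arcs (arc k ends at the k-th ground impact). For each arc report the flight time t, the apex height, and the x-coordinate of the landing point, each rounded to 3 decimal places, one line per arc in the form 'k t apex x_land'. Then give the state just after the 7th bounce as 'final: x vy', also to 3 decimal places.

Arc 1: start y=8.920, vy=19.780 → t=4.442, apex=28.861, x_land=20.433, impact vy=-23.796
  bounce: vy ← 0.82·23.796 = 19.513
Arc 2: start y=0.000, vy=19.513 → t=3.978, apex=19.406, x_land=38.733, impact vy=-19.513
  bounce: vy ← 0.82·19.513 = 16.001
Arc 3: start y=0.000, vy=16.001 → t=3.262, apex=13.049, x_land=53.738, impact vy=-16.001
  bounce: vy ← 0.82·16.001 = 13.120
Arc 4: start y=0.000, vy=13.120 → t=2.675, apex=8.774, x_land=66.043, impact vy=-13.120
  bounce: vy ← 0.82·13.120 = 10.759
Arc 5: start y=0.000, vy=10.759 → t=2.193, apex=5.900, x_land=76.133, impact vy=-10.759
  bounce: vy ← 0.82·10.759 = 8.822
Arc 6: start y=0.000, vy=8.822 → t=1.799, apex=3.967, x_land=84.406, impact vy=-8.822
  bounce: vy ← 0.82·8.822 = 7.234
Arc 7: start y=0.000, vy=7.234 → t=1.475, apex=2.667, x_land=91.191, impact vy=-7.234
  bounce: vy ← 0.82·7.234 = 5.932

1 4.442 28.861 20.433
2 3.978 19.406 38.733
3 3.262 13.049 53.738
4 2.675 8.774 66.043
5 2.193 5.900 76.133
6 1.799 3.967 84.406
7 1.475 2.667 91.191
final: 91.191 5.932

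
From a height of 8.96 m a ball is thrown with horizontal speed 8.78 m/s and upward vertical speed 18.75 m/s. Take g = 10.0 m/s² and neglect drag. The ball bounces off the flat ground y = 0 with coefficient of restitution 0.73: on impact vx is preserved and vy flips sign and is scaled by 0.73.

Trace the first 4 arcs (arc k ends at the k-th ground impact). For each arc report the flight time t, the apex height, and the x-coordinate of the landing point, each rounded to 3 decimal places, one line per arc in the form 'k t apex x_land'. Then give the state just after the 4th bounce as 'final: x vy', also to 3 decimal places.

1 4.179 26.538 36.690
2 3.364 14.142 66.222
3 2.455 7.536 87.781
4 1.792 4.016 103.519
final: 103.519 6.542

Arc 1: start y=8.960, vy=18.750 → t=4.179, apex=26.538, x_land=36.690, impact vy=-23.038
  bounce: vy ← 0.73·23.038 = 16.818
Arc 2: start y=0.000, vy=16.818 → t=3.364, apex=14.142, x_land=66.222, impact vy=-16.818
  bounce: vy ← 0.73·16.818 = 12.277
Arc 3: start y=0.000, vy=12.277 → t=2.455, apex=7.536, x_land=87.781, impact vy=-12.277
  bounce: vy ← 0.73·12.277 = 8.962
Arc 4: start y=0.000, vy=8.962 → t=1.792, apex=4.016, x_land=103.519, impact vy=-8.962
  bounce: vy ← 0.73·8.962 = 6.542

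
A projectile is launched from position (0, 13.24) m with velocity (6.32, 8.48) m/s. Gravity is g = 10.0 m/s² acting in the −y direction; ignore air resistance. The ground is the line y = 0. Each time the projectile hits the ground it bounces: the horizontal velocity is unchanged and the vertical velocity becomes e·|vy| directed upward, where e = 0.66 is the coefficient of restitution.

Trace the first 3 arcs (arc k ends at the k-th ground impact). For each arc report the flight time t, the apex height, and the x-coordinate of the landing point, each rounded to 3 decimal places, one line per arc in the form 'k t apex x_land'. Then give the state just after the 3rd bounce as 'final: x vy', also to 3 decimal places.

Arc 1: start y=13.240, vy=8.480 → t=2.683, apex=16.836, x_land=16.956, impact vy=-18.350
  bounce: vy ← 0.66·18.350 = 12.111
Arc 2: start y=0.000, vy=12.111 → t=2.422, apex=7.334, x_land=32.264, impact vy=-12.111
  bounce: vy ← 0.66·12.111 = 7.993
Arc 3: start y=0.000, vy=7.993 → t=1.599, apex=3.194, x_land=42.368, impact vy=-7.993
  bounce: vy ← 0.66·7.993 = 5.275

1 2.683 16.836 16.956
2 2.422 7.334 32.264
3 1.599 3.194 42.368
final: 42.368 5.275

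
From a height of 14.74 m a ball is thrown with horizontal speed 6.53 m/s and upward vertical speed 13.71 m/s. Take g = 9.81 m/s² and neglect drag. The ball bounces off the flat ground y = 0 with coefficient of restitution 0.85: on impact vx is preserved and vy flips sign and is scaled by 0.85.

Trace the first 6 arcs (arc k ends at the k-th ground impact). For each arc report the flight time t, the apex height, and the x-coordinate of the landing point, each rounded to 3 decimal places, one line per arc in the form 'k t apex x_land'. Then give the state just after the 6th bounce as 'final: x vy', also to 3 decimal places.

Arc 1: start y=14.740, vy=13.710 → t=3.624, apex=24.320, x_land=23.666, impact vy=-21.844
  bounce: vy ← 0.85·21.844 = 18.567
Arc 2: start y=0.000, vy=18.567 → t=3.785, apex=17.571, x_land=48.385, impact vy=-18.567
  bounce: vy ← 0.85·18.567 = 15.782
Arc 3: start y=0.000, vy=15.782 → t=3.218, apex=12.695, x_land=69.396, impact vy=-15.782
  bounce: vy ← 0.85·15.782 = 13.415
Arc 4: start y=0.000, vy=13.415 → t=2.735, apex=9.172, x_land=87.255, impact vy=-13.415
  bounce: vy ← 0.85·13.415 = 11.403
Arc 5: start y=0.000, vy=11.403 → t=2.325, apex=6.627, x_land=102.436, impact vy=-11.403
  bounce: vy ← 0.85·11.403 = 9.692
Arc 6: start y=0.000, vy=9.692 → t=1.976, apex=4.788, x_land=115.339, impact vy=-9.692
  bounce: vy ← 0.85·9.692 = 8.238

1 3.624 24.320 23.666
2 3.785 17.571 48.385
3 3.218 12.695 69.396
4 2.735 9.172 87.255
5 2.325 6.627 102.436
6 1.976 4.788 115.339
final: 115.339 8.238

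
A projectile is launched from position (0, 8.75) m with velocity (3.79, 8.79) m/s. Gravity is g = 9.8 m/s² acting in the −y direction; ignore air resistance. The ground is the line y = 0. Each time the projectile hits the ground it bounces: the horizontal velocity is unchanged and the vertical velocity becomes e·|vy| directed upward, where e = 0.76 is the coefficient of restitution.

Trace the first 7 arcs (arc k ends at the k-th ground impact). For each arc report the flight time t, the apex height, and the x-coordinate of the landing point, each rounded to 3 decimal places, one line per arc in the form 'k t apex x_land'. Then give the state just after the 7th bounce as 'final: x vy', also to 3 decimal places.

Arc 1: start y=8.750, vy=8.790 → t=2.506, apex=12.692, x_land=9.499, impact vy=-15.772
  bounce: vy ← 0.76·15.772 = 11.987
Arc 2: start y=0.000, vy=11.987 → t=2.446, apex=7.331, x_land=18.771, impact vy=-11.987
  bounce: vy ← 0.76·11.987 = 9.110
Arc 3: start y=0.000, vy=9.110 → t=1.859, apex=4.234, x_land=25.817, impact vy=-9.110
  bounce: vy ← 0.76·9.110 = 6.924
Arc 4: start y=0.000, vy=6.924 → t=1.413, apex=2.446, x_land=31.172, impact vy=-6.924
  bounce: vy ← 0.76·6.924 = 5.262
Arc 5: start y=0.000, vy=5.262 → t=1.074, apex=1.413, x_land=35.242, impact vy=-5.262
  bounce: vy ← 0.76·5.262 = 3.999
Arc 6: start y=0.000, vy=3.999 → t=0.816, apex=0.816, x_land=38.335, impact vy=-3.999
  bounce: vy ← 0.76·3.999 = 3.039
Arc 7: start y=0.000, vy=3.039 → t=0.620, apex=0.471, x_land=40.686, impact vy=-3.039
  bounce: vy ← 0.76·3.039 = 2.310

1 2.506 12.692 9.499
2 2.446 7.331 18.771
3 1.859 4.234 25.817
4 1.413 2.446 31.172
5 1.074 1.413 35.242
6 0.816 0.816 38.335
7 0.620 0.471 40.686
final: 40.686 2.310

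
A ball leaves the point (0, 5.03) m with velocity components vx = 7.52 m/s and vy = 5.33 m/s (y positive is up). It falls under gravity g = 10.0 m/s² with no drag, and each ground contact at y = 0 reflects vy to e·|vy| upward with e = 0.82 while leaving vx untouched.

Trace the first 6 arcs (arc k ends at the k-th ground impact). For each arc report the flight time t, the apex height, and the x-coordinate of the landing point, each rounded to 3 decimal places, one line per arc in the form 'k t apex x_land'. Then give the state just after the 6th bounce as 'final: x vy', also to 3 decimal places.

1 1.669 6.450 12.550
2 1.863 4.337 26.557
3 1.527 2.916 38.044
4 1.253 1.961 47.463
5 1.027 1.319 55.186
6 0.842 0.887 61.519
final: 61.519 3.453

Arc 1: start y=5.030, vy=5.330 → t=1.669, apex=6.450, x_land=12.550, impact vy=-11.358
  bounce: vy ← 0.82·11.358 = 9.314
Arc 2: start y=0.000, vy=9.314 → t=1.863, apex=4.337, x_land=26.557, impact vy=-9.314
  bounce: vy ← 0.82·9.314 = 7.637
Arc 3: start y=0.000, vy=7.637 → t=1.527, apex=2.916, x_land=38.044, impact vy=-7.637
  bounce: vy ← 0.82·7.637 = 6.263
Arc 4: start y=0.000, vy=6.263 → t=1.253, apex=1.961, x_land=47.463, impact vy=-6.263
  bounce: vy ← 0.82·6.263 = 5.135
Arc 5: start y=0.000, vy=5.135 → t=1.027, apex=1.319, x_land=55.186, impact vy=-5.135
  bounce: vy ← 0.82·5.135 = 4.211
Arc 6: start y=0.000, vy=4.211 → t=0.842, apex=0.887, x_land=61.519, impact vy=-4.211
  bounce: vy ← 0.82·4.211 = 3.453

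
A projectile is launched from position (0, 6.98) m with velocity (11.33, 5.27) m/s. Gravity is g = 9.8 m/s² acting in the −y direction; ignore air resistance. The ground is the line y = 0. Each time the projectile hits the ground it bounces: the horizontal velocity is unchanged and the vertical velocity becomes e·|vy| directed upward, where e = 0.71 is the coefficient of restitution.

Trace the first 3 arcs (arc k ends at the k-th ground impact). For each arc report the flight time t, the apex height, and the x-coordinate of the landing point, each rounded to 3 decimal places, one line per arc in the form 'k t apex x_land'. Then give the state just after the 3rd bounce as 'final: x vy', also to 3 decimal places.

1 1.847 8.397 20.925
2 1.859 4.233 41.986
3 1.320 2.134 56.939
final: 56.939 4.592

Arc 1: start y=6.980, vy=5.270 → t=1.847, apex=8.397, x_land=20.925, impact vy=-12.829
  bounce: vy ← 0.71·12.829 = 9.109
Arc 2: start y=0.000, vy=9.109 → t=1.859, apex=4.233, x_land=41.986, impact vy=-9.109
  bounce: vy ← 0.71·9.109 = 6.467
Arc 3: start y=0.000, vy=6.467 → t=1.320, apex=2.134, x_land=56.939, impact vy=-6.467
  bounce: vy ← 0.71·6.467 = 4.592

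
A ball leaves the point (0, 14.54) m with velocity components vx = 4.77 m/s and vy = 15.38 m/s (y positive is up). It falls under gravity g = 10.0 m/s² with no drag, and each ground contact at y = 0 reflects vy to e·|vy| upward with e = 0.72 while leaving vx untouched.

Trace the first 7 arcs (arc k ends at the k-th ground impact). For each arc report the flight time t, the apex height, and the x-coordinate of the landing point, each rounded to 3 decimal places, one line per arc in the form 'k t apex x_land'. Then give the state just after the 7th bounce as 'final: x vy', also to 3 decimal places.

Arc 1: start y=14.540, vy=15.380 → t=3.834, apex=26.367, x_land=18.290, impact vy=-22.964
  bounce: vy ← 0.72·22.964 = 16.534
Arc 2: start y=0.000, vy=16.534 → t=3.307, apex=13.669, x_land=34.064, impact vy=-16.534
  bounce: vy ← 0.72·16.534 = 11.905
Arc 3: start y=0.000, vy=11.905 → t=2.381, apex=7.086, x_land=45.420, impact vy=-11.905
  bounce: vy ← 0.72·11.905 = 8.571
Arc 4: start y=0.000, vy=8.571 → t=1.714, apex=3.673, x_land=53.597, impact vy=-8.571
  bounce: vy ← 0.72·8.571 = 6.171
Arc 5: start y=0.000, vy=6.171 → t=1.234, apex=1.904, x_land=59.485, impact vy=-6.171
  bounce: vy ← 0.72·6.171 = 4.443
Arc 6: start y=0.000, vy=4.443 → t=0.889, apex=0.987, x_land=63.724, impact vy=-4.443
  bounce: vy ← 0.72·4.443 = 3.199
Arc 7: start y=0.000, vy=3.199 → t=0.640, apex=0.512, x_land=66.776, impact vy=-3.199
  bounce: vy ← 0.72·3.199 = 2.303

1 3.834 26.367 18.290
2 3.307 13.669 34.064
3 2.381 7.086 45.420
4 1.714 3.673 53.597
5 1.234 1.904 59.485
6 0.889 0.987 63.724
7 0.640 0.512 66.776
final: 66.776 2.303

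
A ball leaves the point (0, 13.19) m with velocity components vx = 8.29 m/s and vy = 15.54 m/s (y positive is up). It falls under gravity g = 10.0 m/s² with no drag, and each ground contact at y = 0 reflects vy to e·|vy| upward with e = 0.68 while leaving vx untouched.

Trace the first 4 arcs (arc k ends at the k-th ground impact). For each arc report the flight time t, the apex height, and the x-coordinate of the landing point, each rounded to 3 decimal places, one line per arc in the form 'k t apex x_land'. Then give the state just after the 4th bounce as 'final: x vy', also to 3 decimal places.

1 3.802 25.265 31.517
2 3.057 11.682 56.861
3 2.079 5.402 74.094
4 1.414 2.498 85.813
final: 85.813 4.806

Arc 1: start y=13.190, vy=15.540 → t=3.802, apex=25.265, x_land=31.517, impact vy=-22.479
  bounce: vy ← 0.68·22.479 = 15.286
Arc 2: start y=0.000, vy=15.286 → t=3.057, apex=11.682, x_land=56.861, impact vy=-15.286
  bounce: vy ← 0.68·15.286 = 10.394
Arc 3: start y=0.000, vy=10.394 → t=2.079, apex=5.402, x_land=74.094, impact vy=-10.394
  bounce: vy ← 0.68·10.394 = 7.068
Arc 4: start y=0.000, vy=7.068 → t=1.414, apex=2.498, x_land=85.813, impact vy=-7.068
  bounce: vy ← 0.68·7.068 = 4.806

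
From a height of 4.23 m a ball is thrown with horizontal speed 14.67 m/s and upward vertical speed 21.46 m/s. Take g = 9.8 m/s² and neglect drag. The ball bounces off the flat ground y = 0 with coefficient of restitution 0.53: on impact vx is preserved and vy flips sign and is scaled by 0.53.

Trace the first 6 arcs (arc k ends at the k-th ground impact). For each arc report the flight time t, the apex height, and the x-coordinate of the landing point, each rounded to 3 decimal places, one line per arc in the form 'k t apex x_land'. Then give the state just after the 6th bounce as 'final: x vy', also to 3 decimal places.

Arc 1: start y=4.230, vy=21.460 → t=4.569, apex=27.727, x_land=67.021, impact vy=-23.312
  bounce: vy ← 0.53·23.312 = 12.355
Arc 2: start y=0.000, vy=12.355 → t=2.521, apex=7.788, x_land=104.011, impact vy=-12.355
  bounce: vy ← 0.53·12.355 = 6.548
Arc 3: start y=0.000, vy=6.548 → t=1.336, apex=2.188, x_land=123.615, impact vy=-6.548
  bounce: vy ← 0.53·6.548 = 3.471
Arc 4: start y=0.000, vy=3.471 → t=0.708, apex=0.615, x_land=134.006, impact vy=-3.471
  bounce: vy ← 0.53·3.471 = 1.839
Arc 5: start y=0.000, vy=1.839 → t=0.375, apex=0.173, x_land=139.513, impact vy=-1.839
  bounce: vy ← 0.53·1.839 = 0.975
Arc 6: start y=0.000, vy=0.975 → t=0.199, apex=0.048, x_land=142.432, impact vy=-0.975
  bounce: vy ← 0.53·0.975 = 0.517

1 4.569 27.727 67.021
2 2.521 7.788 104.011
3 1.336 2.188 123.615
4 0.708 0.615 134.006
5 0.375 0.173 139.513
6 0.199 0.048 142.432
final: 142.432 0.517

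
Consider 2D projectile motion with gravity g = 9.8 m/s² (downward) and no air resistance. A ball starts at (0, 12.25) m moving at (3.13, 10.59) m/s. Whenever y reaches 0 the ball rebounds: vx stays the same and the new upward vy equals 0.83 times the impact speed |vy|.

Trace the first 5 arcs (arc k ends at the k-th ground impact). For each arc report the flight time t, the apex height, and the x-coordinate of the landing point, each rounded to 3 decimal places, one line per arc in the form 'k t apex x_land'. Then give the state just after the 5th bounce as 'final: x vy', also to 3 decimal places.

Arc 1: start y=12.250, vy=10.590 → t=2.996, apex=17.972, x_land=9.377, impact vy=-18.768
  bounce: vy ← 0.83·18.768 = 15.578
Arc 2: start y=0.000, vy=15.578 → t=3.179, apex=12.381, x_land=19.327, impact vy=-15.578
  bounce: vy ← 0.83·15.578 = 12.929
Arc 3: start y=0.000, vy=12.929 → t=2.639, apex=8.529, x_land=27.586, impact vy=-12.929
  bounce: vy ← 0.83·12.929 = 10.731
Arc 4: start y=0.000, vy=10.731 → t=2.190, apex=5.876, x_land=34.441, impact vy=-10.731
  bounce: vy ← 0.83·10.731 = 8.907
Arc 5: start y=0.000, vy=8.907 → t=1.818, apex=4.048, x_land=40.131, impact vy=-8.907
  bounce: vy ← 0.83·8.907 = 7.393

1 2.996 17.972 9.377
2 3.179 12.381 19.327
3 2.639 8.529 27.586
4 2.190 5.876 34.441
5 1.818 4.048 40.131
final: 40.131 7.393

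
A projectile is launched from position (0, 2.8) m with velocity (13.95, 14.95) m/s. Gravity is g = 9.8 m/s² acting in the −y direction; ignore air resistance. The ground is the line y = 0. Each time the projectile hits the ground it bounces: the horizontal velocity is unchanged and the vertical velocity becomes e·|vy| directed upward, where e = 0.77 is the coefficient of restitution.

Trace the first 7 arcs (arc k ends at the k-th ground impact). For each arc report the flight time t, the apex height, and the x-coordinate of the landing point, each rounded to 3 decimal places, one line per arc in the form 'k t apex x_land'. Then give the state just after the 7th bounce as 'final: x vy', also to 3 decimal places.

Arc 1: start y=2.800, vy=14.950 → t=3.228, apex=14.203, x_land=45.031, impact vy=-16.685
  bounce: vy ← 0.77·16.685 = 12.847
Arc 2: start y=0.000, vy=12.847 → t=2.622, apex=8.421, x_land=81.607, impact vy=-12.847
  bounce: vy ← 0.77·12.847 = 9.892
Arc 3: start y=0.000, vy=9.892 → t=2.019, apex=4.993, x_land=109.770, impact vy=-9.892
  bounce: vy ← 0.77·9.892 = 7.617
Arc 4: start y=0.000, vy=7.617 → t=1.555, apex=2.960, x_land=131.455, impact vy=-7.617
  bounce: vy ← 0.77·7.617 = 5.865
Arc 5: start y=0.000, vy=5.865 → t=1.197, apex=1.755, x_land=148.153, impact vy=-5.865
  bounce: vy ← 0.77·5.865 = 4.516
Arc 6: start y=0.000, vy=4.516 → t=0.922, apex=1.041, x_land=161.011, impact vy=-4.516
  bounce: vy ← 0.77·4.516 = 3.477
Arc 7: start y=0.000, vy=3.477 → t=0.710, apex=0.617, x_land=170.911, impact vy=-3.477
  bounce: vy ← 0.77·3.477 = 2.678

1 3.228 14.203 45.031
2 2.622 8.421 81.607
3 2.019 4.993 109.770
4 1.555 2.960 131.455
5 1.197 1.755 148.153
6 0.922 1.041 161.011
7 0.710 0.617 170.911
final: 170.911 2.678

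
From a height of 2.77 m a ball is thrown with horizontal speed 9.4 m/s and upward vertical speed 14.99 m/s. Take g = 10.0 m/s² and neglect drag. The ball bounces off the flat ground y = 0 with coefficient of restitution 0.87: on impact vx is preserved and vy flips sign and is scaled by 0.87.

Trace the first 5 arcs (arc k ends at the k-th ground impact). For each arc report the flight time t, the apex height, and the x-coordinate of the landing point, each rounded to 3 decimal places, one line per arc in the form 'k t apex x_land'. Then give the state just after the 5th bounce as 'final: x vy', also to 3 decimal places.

Arc 1: start y=2.770, vy=14.990 → t=3.173, apex=14.005, x_land=29.823, impact vy=-16.736
  bounce: vy ← 0.87·16.736 = 14.560
Arc 2: start y=0.000, vy=14.560 → t=2.912, apex=10.600, x_land=57.196, impact vy=-14.560
  bounce: vy ← 0.87·14.560 = 12.668
Arc 3: start y=0.000, vy=12.668 → t=2.534, apex=8.023, x_land=81.011, impact vy=-12.668
  bounce: vy ← 0.87·12.668 = 11.021
Arc 4: start y=0.000, vy=11.021 → t=2.204, apex=6.073, x_land=101.731, impact vy=-11.021
  bounce: vy ← 0.87·11.021 = 9.588
Arc 5: start y=0.000, vy=9.588 → t=1.918, apex=4.597, x_land=119.756, impact vy=-9.588
  bounce: vy ← 0.87·9.588 = 8.342

1 3.173 14.005 29.823
2 2.912 10.600 57.196
3 2.534 8.023 81.011
4 2.204 6.073 101.731
5 1.918 4.597 119.756
final: 119.756 8.342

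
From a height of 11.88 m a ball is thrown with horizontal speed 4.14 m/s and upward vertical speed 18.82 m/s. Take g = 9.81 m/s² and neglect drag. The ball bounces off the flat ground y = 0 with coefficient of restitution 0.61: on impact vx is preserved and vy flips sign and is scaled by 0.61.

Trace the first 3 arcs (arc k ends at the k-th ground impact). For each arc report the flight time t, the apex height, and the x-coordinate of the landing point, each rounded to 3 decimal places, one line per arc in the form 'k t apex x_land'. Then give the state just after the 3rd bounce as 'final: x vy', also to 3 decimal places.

1 4.389 29.933 18.170
2 3.014 11.138 30.647
3 1.838 4.144 38.258
final: 38.258 5.501

Arc 1: start y=11.880, vy=18.820 → t=4.389, apex=29.933, x_land=18.170, impact vy=-24.234
  bounce: vy ← 0.61·24.234 = 14.783
Arc 2: start y=0.000, vy=14.783 → t=3.014, apex=11.138, x_land=30.647, impact vy=-14.783
  bounce: vy ← 0.61·14.783 = 9.017
Arc 3: start y=0.000, vy=9.017 → t=1.838, apex=4.144, x_land=38.258, impact vy=-9.017
  bounce: vy ← 0.61·9.017 = 5.501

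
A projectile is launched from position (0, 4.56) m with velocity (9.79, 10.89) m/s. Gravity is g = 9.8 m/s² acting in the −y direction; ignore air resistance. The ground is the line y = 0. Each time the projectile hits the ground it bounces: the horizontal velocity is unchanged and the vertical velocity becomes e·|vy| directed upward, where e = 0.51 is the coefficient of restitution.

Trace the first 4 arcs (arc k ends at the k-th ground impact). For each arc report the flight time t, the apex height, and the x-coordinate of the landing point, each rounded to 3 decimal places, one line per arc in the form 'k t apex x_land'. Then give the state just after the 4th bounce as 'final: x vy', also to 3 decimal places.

1 2.583 10.611 25.285
2 1.501 2.760 39.980
3 0.765 0.718 47.474
4 0.390 0.187 51.296
final: 51.296 0.976

Arc 1: start y=4.560, vy=10.890 → t=2.583, apex=10.611, x_land=25.285, impact vy=-14.421
  bounce: vy ← 0.51·14.421 = 7.355
Arc 2: start y=0.000, vy=7.355 → t=1.501, apex=2.760, x_land=39.980, impact vy=-7.355
  bounce: vy ← 0.51·7.355 = 3.751
Arc 3: start y=0.000, vy=3.751 → t=0.765, apex=0.718, x_land=47.474, impact vy=-3.751
  bounce: vy ← 0.51·3.751 = 1.913
Arc 4: start y=0.000, vy=1.913 → t=0.390, apex=0.187, x_land=51.296, impact vy=-1.913
  bounce: vy ← 0.51·1.913 = 0.976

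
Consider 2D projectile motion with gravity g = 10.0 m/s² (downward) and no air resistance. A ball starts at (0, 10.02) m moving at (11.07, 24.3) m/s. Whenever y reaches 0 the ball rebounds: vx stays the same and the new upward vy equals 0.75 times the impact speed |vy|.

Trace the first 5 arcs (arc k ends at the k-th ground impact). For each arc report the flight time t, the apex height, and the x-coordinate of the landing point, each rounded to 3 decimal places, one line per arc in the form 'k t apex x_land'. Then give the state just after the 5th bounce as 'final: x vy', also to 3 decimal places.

Arc 1: start y=10.020, vy=24.300 → t=5.242, apex=39.544, x_land=58.032, impact vy=-28.123
  bounce: vy ← 0.75·28.123 = 21.092
Arc 2: start y=0.000, vy=21.092 → t=4.218, apex=22.244, x_land=104.730, impact vy=-21.092
  bounce: vy ← 0.75·21.092 = 15.819
Arc 3: start y=0.000, vy=15.819 → t=3.164, apex=12.512, x_land=139.753, impact vy=-15.819
  bounce: vy ← 0.75·15.819 = 11.864
Arc 4: start y=0.000, vy=11.864 → t=2.373, apex=7.038, x_land=166.021, impact vy=-11.864
  bounce: vy ← 0.75·11.864 = 8.898
Arc 5: start y=0.000, vy=8.898 → t=1.780, apex=3.959, x_land=185.721, impact vy=-8.898
  bounce: vy ← 0.75·8.898 = 6.674

1 5.242 39.544 58.032
2 4.218 22.244 104.730
3 3.164 12.512 139.753
4 2.373 7.038 166.021
5 1.780 3.959 185.721
final: 185.721 6.674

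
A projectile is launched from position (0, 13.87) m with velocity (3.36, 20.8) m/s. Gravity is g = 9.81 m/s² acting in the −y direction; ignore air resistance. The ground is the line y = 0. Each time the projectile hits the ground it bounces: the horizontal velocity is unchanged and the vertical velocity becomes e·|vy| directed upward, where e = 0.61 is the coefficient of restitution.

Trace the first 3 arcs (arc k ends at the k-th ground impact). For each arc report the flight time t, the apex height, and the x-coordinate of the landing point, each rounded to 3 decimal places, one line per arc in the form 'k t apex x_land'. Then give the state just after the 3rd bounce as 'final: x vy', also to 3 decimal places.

1 4.826 35.921 16.217
2 3.302 13.366 27.310
3 2.014 4.974 34.077
final: 34.077 6.026

Arc 1: start y=13.870, vy=20.800 → t=4.826, apex=35.921, x_land=16.217, impact vy=-26.547
  bounce: vy ← 0.61·26.547 = 16.194
Arc 2: start y=0.000, vy=16.194 → t=3.302, apex=13.366, x_land=27.310, impact vy=-16.194
  bounce: vy ← 0.61·16.194 = 9.878
Arc 3: start y=0.000, vy=9.878 → t=2.014, apex=4.974, x_land=34.077, impact vy=-9.878
  bounce: vy ← 0.61·9.878 = 6.026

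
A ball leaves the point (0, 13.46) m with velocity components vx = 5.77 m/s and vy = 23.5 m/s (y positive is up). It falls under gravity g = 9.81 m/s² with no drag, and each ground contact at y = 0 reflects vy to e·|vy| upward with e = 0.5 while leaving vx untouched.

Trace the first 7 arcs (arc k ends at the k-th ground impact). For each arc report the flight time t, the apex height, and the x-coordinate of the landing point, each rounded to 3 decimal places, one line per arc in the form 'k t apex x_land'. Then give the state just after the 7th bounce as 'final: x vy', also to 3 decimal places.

Arc 1: start y=13.460, vy=23.500 → t=5.308, apex=41.607, x_land=30.627, impact vy=-28.572
  bounce: vy ← 0.5·28.572 = 14.286
Arc 2: start y=0.000, vy=14.286 → t=2.912, apex=10.402, x_land=47.432, impact vy=-14.286
  bounce: vy ← 0.5·14.286 = 7.143
Arc 3: start y=0.000, vy=7.143 → t=1.456, apex=2.600, x_land=55.835, impact vy=-7.143
  bounce: vy ← 0.5·7.143 = 3.571
Arc 4: start y=0.000, vy=3.571 → t=0.728, apex=0.650, x_land=60.036, impact vy=-3.571
  bounce: vy ← 0.5·3.571 = 1.786
Arc 5: start y=0.000, vy=1.786 → t=0.364, apex=0.163, x_land=62.137, impact vy=-1.786
  bounce: vy ← 0.5·1.786 = 0.893
Arc 6: start y=0.000, vy=0.893 → t=0.182, apex=0.041, x_land=63.187, impact vy=-0.893
  bounce: vy ← 0.5·0.893 = 0.446
Arc 7: start y=0.000, vy=0.446 → t=0.091, apex=0.010, x_land=63.712, impact vy=-0.446
  bounce: vy ← 0.5·0.446 = 0.223

1 5.308 41.607 30.627
2 2.912 10.402 47.432
3 1.456 2.600 55.835
4 0.728 0.650 60.036
5 0.364 0.163 62.137
6 0.182 0.041 63.187
7 0.091 0.010 63.712
final: 63.712 0.223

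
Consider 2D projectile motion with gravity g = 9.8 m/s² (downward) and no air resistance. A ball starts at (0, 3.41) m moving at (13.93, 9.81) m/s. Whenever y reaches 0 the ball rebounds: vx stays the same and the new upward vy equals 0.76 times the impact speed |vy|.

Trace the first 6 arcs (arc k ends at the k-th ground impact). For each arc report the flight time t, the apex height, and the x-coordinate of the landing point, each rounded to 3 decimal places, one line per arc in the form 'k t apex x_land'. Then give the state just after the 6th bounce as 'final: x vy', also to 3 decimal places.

Arc 1: start y=3.410, vy=9.810 → t=2.304, apex=8.320, x_land=32.096, impact vy=-12.770
  bounce: vy ← 0.76·12.770 = 9.705
Arc 2: start y=0.000, vy=9.705 → t=1.981, apex=4.806, x_land=59.686, impact vy=-9.705
  bounce: vy ← 0.76·9.705 = 7.376
Arc 3: start y=0.000, vy=7.376 → t=1.505, apex=2.776, x_land=80.655, impact vy=-7.376
  bounce: vy ← 0.76·7.376 = 5.606
Arc 4: start y=0.000, vy=5.606 → t=1.144, apex=1.603, x_land=96.591, impact vy=-5.606
  bounce: vy ← 0.76·5.606 = 4.260
Arc 5: start y=0.000, vy=4.260 → t=0.869, apex=0.926, x_land=108.703, impact vy=-4.260
  bounce: vy ← 0.76·4.260 = 3.238
Arc 6: start y=0.000, vy=3.238 → t=0.661, apex=0.535, x_land=117.908, impact vy=-3.238
  bounce: vy ← 0.76·3.238 = 2.461

1 2.304 8.320 32.096
2 1.981 4.806 59.686
3 1.505 2.776 80.655
4 1.144 1.603 96.591
5 0.869 0.926 108.703
6 0.661 0.535 117.908
final: 117.908 2.461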